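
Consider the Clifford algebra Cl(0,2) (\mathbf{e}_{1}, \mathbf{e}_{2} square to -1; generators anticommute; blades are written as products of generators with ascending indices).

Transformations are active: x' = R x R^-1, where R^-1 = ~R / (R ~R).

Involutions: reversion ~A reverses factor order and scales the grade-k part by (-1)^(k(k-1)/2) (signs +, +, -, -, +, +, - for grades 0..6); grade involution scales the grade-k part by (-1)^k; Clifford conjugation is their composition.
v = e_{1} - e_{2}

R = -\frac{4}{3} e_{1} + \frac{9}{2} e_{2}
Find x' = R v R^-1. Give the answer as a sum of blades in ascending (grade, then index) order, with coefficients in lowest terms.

~R = -\frac{4}{3} e_{1} + \frac{9}{2} e_{2}, and R ~R = -\frac{793}{36}, so R^-1 = ~R / (-\frac{793}{36}).
R v = \frac{35}{6} - \frac{19}{6} e_{1} e_{2}
Answer: -\frac{233}{793} e_{1} - \frac{1097}{793} e_{2}


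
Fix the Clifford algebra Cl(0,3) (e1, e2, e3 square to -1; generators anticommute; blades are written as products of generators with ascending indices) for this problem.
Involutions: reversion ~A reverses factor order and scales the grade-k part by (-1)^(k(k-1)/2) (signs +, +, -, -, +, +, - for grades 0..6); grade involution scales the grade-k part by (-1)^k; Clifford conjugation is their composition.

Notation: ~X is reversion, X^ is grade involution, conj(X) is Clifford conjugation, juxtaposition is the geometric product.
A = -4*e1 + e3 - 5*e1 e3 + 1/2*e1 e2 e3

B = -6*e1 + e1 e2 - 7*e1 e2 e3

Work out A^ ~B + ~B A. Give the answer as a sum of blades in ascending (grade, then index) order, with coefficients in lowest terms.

first term: 41/2 - 31*e2 + 59/2*e3 + 7*e1 e2 - 6*e1 e3 - 36*e2 e3 + e1 e2 e3
second term: -41/2 - 31*e2 - 59/2*e3 - 7*e1 e2 - 6*e1 e3 + 36*e2 e3 - e1 e2 e3
Answer: -62*e2 - 12*e1 e3


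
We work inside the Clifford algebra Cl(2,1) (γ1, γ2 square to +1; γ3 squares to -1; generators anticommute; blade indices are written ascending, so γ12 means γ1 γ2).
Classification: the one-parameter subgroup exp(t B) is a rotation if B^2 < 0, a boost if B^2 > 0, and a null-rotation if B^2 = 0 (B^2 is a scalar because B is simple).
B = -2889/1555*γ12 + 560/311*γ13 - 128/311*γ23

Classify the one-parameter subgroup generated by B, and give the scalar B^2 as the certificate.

B^2 term by term: the squares give (-2889/1555)^2*(γ12)^2 + (560/311)^2*(γ13)^2 + (-128/311)^2*(γ23)^2 = 8346321/2418025*(-1) + 313600/96721*(+1) + 16384/96721*(+1) = -1/25 (each basis 2-blade squares to minus the product of its generators' squares); cross terms between blades sharing an index anticommute and cancel. So B^2 = -1/25.
Answer: rotation, certificate B^2 = -1/25. The scalar -1/25 is the complete invariant here: its sign names the subgroup type.


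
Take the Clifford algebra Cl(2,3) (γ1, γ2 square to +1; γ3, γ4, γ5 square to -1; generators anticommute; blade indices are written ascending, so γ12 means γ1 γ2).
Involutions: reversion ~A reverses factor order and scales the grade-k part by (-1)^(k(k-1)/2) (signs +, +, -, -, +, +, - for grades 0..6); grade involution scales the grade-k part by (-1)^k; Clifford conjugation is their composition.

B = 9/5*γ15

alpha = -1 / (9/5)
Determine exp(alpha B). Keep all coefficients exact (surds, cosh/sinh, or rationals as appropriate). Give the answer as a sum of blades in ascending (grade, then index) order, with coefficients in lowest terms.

B^2 = (9/5)^2*(γ15)^2 = 81/25*(+1) = 81/25 (a basis 2-blade squares to minus the product of its generators' squares).
B^2 = 81/25 — the positive square puts this in the hyperbolic regime; l = 9/5, alpha*l = -1, so exp(alpha B) = cosh(-1) + (sinh(-1)/(9/5))*B = cosh(1) + (-5*sinh(1)/9)*B.
Answer: cosh(1) - sinh(1)*γ15


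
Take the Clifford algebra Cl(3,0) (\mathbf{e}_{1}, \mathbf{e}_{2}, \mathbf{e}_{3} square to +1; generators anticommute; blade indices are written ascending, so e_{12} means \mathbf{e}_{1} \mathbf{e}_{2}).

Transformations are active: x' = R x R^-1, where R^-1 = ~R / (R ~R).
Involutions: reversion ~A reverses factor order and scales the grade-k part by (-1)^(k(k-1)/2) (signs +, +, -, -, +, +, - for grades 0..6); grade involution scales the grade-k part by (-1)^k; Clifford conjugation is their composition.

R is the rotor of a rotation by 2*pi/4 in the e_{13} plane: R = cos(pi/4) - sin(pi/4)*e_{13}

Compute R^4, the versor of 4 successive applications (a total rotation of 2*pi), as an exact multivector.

The rotor phase is half the rotation angle and phases add under composition, so 4 steps in the e_{13} plane accumulate phase 4*(pi/4) = \pi: R^4 = cos(\pi) - sin(\pi)*e_{13}.
cos(\pi) = -1 and sin(\pi) = 0, so R^4 = -1. The total rotation 2*pi is 1 full turn, so every vector returns to itself, yet the rotor is -1, on the OTHER sheet of the double cover (an odd number of 2*pi turns).
Answer: -1


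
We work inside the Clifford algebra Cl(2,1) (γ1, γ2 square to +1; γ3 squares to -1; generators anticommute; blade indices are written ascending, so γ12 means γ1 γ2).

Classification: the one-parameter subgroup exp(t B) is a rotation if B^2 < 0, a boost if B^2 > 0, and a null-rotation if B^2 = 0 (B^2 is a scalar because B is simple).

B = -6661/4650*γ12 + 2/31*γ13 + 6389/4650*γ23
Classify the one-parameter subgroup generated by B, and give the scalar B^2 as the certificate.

B^2 term by term: the squares give (-6661/4650)^2*(γ12)^2 + (2/31)^2*(γ13)^2 + (6389/4650)^2*(γ23)^2 = 44368921/21622500*(-1) + 4/961*(+1) + 40819321/21622500*(+1) = -4/25 (each basis 2-blade squares to minus the product of its generators' squares); cross terms between blades sharing an index anticommute and cancel. So B^2 = -4/25.
Answer: rotation, certificate B^2 = -4/25. No conjugation can change B^2 = -4/25; the sign gives the class.


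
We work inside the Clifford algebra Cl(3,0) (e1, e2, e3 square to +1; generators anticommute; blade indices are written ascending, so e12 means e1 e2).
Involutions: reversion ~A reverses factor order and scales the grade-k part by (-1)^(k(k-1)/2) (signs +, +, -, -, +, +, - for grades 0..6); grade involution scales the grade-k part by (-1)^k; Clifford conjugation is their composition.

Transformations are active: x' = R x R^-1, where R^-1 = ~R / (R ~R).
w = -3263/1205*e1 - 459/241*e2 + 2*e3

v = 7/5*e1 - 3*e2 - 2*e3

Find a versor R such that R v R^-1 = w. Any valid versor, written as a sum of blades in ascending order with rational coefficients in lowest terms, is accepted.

Key observation: q(v) = q(w) = 374/25 (sandwiches preserve the norm), so R = v + w = -1576/1205*e1 - 1182/241*e2 works whenever it is invertible — the component of v along it is kept and (v - w)/2 reverses, sending v to w.
Answer: -1576/1205*e1 - 1182/241*e2


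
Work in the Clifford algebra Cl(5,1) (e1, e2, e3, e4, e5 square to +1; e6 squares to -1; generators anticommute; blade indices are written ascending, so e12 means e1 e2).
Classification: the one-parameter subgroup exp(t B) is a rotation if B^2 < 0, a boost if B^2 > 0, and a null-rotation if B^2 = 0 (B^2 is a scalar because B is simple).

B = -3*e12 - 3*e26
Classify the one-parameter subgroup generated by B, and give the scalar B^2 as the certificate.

B^2 term by term: the squares give (-3)^2*(e12)^2 + (-3)^2*(e26)^2 = 9*(-1) + 9*(+1) = 0 (each basis 2-blade squares to minus the product of its generators' squares); cross terms between blades sharing an index anticommute and cancel. So B^2 = 0.
Answer: null-rotation, certificate B^2 = 0. Note: conjugating B changes its blade decomposition but never the scalar B^2 = 0, whose sign settles the classification.


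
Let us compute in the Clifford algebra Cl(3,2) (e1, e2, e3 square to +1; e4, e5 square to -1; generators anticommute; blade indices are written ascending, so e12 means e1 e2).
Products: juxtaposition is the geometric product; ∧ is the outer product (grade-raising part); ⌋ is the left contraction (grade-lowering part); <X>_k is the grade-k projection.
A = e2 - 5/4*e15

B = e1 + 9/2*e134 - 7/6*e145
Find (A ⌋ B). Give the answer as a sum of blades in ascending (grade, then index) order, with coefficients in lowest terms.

step 1: -35/24*e4
Answer: -35/24*e4


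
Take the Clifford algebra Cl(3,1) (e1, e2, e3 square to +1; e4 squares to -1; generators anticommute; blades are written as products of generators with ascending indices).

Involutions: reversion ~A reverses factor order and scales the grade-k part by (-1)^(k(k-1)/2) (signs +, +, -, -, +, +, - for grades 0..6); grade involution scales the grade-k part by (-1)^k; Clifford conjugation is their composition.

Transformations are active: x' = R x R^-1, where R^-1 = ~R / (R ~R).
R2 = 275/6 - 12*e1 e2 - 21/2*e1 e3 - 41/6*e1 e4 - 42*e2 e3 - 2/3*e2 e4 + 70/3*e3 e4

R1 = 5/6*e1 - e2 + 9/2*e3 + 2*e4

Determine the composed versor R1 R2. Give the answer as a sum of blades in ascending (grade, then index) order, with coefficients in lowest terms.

Distribute over the terms of R1 (each basis-blade product reordered to ascending indices, repeated generators contracted through their squares):
(5/6*e1) R2 = 1375/36*e1 - 10*e2 - 35/4*e3 - 205/36*e4 - 35*e1 e2 e3 - 5/9*e1 e2 e4 + 175/9*e1 e3 e4
(-e2) R2 = -12*e1 - 275/6*e2 + 42*e3 + 2/3*e4 - 21/2*e1 e2 e3 - 41/6*e1 e2 e4 - 70/3*e2 e3 e4
(9/2*e3) R2 = 189/4*e1 + 189*e2 + 825/4*e3 + 105*e4 - 54*e1 e2 e3 + 123/4*e1 e3 e4 + 3*e2 e3 e4
(2*e4) R2 = -41/3*e1 - 4/3*e2 + 140/3*e3 + 275/3*e4 - 24*e1 e2 e4 - 21*e1 e3 e4 - 84*e2 e3 e4
Summing the partial products and collecting blades:
Answer: 538/9*e1 + 791/6*e2 + 1717/6*e3 + 6899/36*e4 - 199/2*e1 e2 e3 - 565/18*e1 e2 e4 + 1051/36*e1 e3 e4 - 313/3*e2 e3 e4


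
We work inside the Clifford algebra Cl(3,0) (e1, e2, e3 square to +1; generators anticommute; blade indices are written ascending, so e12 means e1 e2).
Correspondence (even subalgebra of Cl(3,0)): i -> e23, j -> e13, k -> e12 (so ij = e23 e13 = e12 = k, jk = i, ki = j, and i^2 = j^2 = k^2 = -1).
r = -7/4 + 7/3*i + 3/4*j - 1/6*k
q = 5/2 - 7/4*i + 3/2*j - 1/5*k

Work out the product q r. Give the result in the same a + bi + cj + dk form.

In blades: q = 5/2 - 1/5*e12 + 3/2*e13 - 7/4*e23, r = -7/4 - 1/6*e12 + 3/4*e13 + 7/3*e23.
Distribute q over r term by term (generator squares from the signature, products reordered to ascending indices): (5/2)*r = -35/8 - 5/12*e12 + 15/8*e13 + 35/6*e23; (-1/5*e12)*r = -1/30 + 7/20*e12 - 7/15*e13 + 3/20*e23; (3/2*e13)*r = -9/8 - 7/2*e12 - 21/8*e13 - 1/4*e23; (-7/4*e23)*r = 49/12 - 21/16*e12 - 7/24*e13 + 49/16*e23.
Sum: -29/20 - 1171/240*e12 - 181/120*e13 + 2111/240*e23; translating back through the correspondence:
Answer: -29/20 + 2111/240*i - 181/120*j - 1171/240*k


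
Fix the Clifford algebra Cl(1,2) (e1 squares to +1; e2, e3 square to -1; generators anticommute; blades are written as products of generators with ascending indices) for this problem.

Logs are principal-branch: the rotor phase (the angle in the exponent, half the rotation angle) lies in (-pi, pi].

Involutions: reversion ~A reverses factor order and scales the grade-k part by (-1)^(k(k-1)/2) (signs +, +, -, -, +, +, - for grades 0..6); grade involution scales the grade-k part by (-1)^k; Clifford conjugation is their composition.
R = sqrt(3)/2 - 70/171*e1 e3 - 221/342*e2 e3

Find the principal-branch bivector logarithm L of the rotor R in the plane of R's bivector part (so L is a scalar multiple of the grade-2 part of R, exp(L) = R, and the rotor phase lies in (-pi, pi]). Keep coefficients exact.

The scalar part of R is sqrt(3)/2, so the principal-branch rotor phase is pinned; divide the bivector part by its sine to get the unit plane — L is the phase times that plane.
Concretely: cos(phase) = sqrt(3)/2 gives phase = ±pi/6, and since phase/sin(phase) is even the sign is immaterial: L = (phase/sin(phase)) * <R>_2 = (pi/3) * <R>_2.
Answer: -70*pi/513*e1 e3 - 221*pi/1026*e2 e3


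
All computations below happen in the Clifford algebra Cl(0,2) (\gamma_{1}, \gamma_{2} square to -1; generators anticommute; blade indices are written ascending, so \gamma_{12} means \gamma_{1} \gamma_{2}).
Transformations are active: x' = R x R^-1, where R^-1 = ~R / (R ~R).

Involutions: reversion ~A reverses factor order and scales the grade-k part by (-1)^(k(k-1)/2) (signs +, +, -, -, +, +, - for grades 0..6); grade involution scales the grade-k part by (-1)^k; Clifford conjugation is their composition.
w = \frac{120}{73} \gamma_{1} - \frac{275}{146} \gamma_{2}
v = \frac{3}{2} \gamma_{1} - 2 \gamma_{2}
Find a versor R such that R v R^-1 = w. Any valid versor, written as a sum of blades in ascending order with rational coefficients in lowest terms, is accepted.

Reasoning: v^2 = w^2 = -\frac{25}{4} since conjugation preserves the quadratic form; R = v + w = \frac{459}{146} \gamma_{1} - \frac{567}{146} \gamma_{2} is then valid when invertible, keeping its own part and reversing (v - w)/2.
Answer: \frac{459}{146} \gamma_{1} - \frac{567}{146} \gamma_{2}


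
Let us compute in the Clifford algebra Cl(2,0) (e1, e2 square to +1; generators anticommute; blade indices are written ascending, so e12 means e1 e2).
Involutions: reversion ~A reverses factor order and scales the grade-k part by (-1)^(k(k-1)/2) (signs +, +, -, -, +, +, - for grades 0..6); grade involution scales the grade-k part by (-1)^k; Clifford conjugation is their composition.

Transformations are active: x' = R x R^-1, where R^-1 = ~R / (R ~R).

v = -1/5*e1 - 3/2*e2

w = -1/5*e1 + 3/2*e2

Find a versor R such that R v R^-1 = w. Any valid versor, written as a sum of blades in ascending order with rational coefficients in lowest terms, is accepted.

Take R = v + w = -2/5*e1. Because q(v) = q(w) = 229/100, conjugation by R sends v exactly to w.
Answer: -2/5*e1


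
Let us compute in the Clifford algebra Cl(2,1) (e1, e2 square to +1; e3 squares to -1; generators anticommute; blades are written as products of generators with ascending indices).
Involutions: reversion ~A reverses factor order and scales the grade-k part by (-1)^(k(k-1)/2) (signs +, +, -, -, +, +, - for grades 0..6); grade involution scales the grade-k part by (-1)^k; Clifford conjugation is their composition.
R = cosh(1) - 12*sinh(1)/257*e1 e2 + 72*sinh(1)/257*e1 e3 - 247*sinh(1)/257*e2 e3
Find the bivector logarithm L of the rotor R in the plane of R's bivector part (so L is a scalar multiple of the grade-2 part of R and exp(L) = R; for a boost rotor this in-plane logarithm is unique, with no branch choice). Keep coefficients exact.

The scalar part of R is cosh(1), which fixes the rapidity magnitude through cosh (cosh is even, so it cannot fix the sign — the bivector part carries that); dividing the bivector part by sinh of the rapidity gives the plane, and L = rapidity * plane, where the joint sign ambiguity of (rapidity, plane) cancels in the product.
Concretely: cosh(rapidity) = cosh(1) gives rapidity = ±1, and since rapidity/sinh(rapidity) is even the sign is immaterial: L = (rapidity/sinh(rapidity)) * <R>_2 = (1/sinh(1)) * <R>_2.
Answer: -12/257*e1 e2 + 72/257*e1 e3 - 247/257*e2 e3


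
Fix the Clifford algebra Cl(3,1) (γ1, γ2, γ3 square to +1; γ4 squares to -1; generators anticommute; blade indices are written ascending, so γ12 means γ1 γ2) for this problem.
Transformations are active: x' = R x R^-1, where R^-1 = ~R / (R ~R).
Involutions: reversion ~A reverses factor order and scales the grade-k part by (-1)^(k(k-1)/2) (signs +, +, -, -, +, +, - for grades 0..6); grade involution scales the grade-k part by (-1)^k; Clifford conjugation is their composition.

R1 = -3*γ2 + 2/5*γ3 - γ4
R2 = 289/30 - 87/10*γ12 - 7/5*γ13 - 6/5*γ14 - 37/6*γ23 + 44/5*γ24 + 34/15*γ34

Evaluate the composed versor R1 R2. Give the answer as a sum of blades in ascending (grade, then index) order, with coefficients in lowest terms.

Distribute over the terms of R1 (each basis-blade product reordered to ascending indices, repeated generators contracted through their squares):
(-3*γ2) R2 = -261/10*γ1 - 289/10*γ2 + 37/2*γ3 - 132/5*γ4 - 21/5*γ123 - 18/5*γ124 - 34/5*γ234
(2/5*γ3) R2 = 14/25*γ1 + 37/15*γ2 + 289/75*γ3 + 68/75*γ4 - 87/25*γ123 + 12/25*γ134 - 88/25*γ234
(-γ4) R2 = 6/5*γ1 - 44/5*γ2 - 34/15*γ3 - 289/30*γ4 + 87/10*γ124 + 7/5*γ134 + 37/6*γ234
Summing the partial products and collecting blades:
Answer: -1217/50*γ1 - 1057/30*γ2 + 3013/150*γ3 - 5269/150*γ4 - 192/25*γ123 + 51/10*γ124 + 47/25*γ134 - 623/150*γ234


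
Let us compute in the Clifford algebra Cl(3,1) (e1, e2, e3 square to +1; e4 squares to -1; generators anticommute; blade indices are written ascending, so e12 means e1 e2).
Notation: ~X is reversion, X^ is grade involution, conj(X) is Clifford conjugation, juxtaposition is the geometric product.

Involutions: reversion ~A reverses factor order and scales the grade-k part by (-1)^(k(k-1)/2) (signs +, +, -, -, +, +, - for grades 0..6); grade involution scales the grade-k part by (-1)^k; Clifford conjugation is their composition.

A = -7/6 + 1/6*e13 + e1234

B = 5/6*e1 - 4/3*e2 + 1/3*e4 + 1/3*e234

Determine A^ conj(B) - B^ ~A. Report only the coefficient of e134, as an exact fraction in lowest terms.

first term: 47/36*e1 - 14/9*e2 + 5/36*e3 + 7/18*e4 + 1/9*e123 - 1/18*e124 + 23/18*e134 + 4/9*e234
second term: 47/36*e1 - 14/9*e2 + 5/36*e3 + 7/18*e4 - 1/9*e123 + 1/18*e124 - 23/18*e134 - 4/9*e234
Answer: 23/9


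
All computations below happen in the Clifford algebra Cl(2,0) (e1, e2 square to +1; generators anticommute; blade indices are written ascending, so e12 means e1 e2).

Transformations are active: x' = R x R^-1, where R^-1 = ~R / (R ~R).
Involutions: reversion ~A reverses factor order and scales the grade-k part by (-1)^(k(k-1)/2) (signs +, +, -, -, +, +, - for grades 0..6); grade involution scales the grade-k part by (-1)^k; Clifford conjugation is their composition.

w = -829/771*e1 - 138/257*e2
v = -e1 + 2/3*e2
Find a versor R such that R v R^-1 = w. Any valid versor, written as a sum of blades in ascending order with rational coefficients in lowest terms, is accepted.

A norm check does it: q(v) = q(w) = 13/9, hence R = v + w = -1600/771*e1 + 100/771*e2 realises the map — parallel part kept, (v - w)/2 negated, v carried to w.
Answer: -1600/771*e1 + 100/771*e2


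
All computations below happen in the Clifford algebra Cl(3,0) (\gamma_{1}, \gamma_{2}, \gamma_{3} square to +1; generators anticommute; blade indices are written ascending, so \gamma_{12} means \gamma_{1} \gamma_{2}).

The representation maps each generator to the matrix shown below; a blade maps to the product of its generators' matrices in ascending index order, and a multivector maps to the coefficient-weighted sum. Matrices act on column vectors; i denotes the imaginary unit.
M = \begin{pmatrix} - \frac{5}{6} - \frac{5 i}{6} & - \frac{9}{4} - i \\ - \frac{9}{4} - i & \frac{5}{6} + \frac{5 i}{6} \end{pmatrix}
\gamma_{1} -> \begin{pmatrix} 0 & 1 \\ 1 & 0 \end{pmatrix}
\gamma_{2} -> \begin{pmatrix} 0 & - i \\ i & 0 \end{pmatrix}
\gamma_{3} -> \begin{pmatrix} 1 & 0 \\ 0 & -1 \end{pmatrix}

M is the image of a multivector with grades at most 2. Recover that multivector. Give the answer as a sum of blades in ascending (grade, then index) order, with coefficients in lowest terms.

Method: 1, rho(\gamma_{1}), rho(\gamma_{2}), rho(\gamma_{3}) form a trace-orthogonal basis of the 2x2 complex matrices (tr(X Y) = 2 if X = Y, else 0), so M = m0*1 + m1*rho(\gamma_{1}) + m2*rho(\gamma_{2}) + m3*rho(\gamma_{3}) with m0 = tr(M)/2 = 0, m1 = tr(M rho(\gamma_{1}))/2 = - \frac{9}{4} - i, m2 = tr(M rho(\gamma_{2}))/2 = 0, m3 = tr(M rho(\gamma_{3}))/2 = - \frac{5}{6} - \frac{5 i}{6}.
Multiplying table entries, the bivector images are rho(\gamma_{12}) = i*rho(\gamma_{3}), rho(\gamma_{13}) = -i*rho(\gamma_{2}), rho(\gamma_{23}) = i*rho(\gamma_{1}); with real blade coefficients the real parts of m0..m3 are the coefficients of 1, \gamma_{1}, \gamma_{2}, \gamma_{3} and the imaginary parts give the bivectors (\gamma_{23}: Im m1, \gamma_{13}: -Im m2, \gamma_{12}: Im m3).
Answer: -\frac{9}{4} \gamma_{1} - \frac{5}{6} \gamma_{3} - \frac{5}{6} \gamma_{12} - \gamma_{23}


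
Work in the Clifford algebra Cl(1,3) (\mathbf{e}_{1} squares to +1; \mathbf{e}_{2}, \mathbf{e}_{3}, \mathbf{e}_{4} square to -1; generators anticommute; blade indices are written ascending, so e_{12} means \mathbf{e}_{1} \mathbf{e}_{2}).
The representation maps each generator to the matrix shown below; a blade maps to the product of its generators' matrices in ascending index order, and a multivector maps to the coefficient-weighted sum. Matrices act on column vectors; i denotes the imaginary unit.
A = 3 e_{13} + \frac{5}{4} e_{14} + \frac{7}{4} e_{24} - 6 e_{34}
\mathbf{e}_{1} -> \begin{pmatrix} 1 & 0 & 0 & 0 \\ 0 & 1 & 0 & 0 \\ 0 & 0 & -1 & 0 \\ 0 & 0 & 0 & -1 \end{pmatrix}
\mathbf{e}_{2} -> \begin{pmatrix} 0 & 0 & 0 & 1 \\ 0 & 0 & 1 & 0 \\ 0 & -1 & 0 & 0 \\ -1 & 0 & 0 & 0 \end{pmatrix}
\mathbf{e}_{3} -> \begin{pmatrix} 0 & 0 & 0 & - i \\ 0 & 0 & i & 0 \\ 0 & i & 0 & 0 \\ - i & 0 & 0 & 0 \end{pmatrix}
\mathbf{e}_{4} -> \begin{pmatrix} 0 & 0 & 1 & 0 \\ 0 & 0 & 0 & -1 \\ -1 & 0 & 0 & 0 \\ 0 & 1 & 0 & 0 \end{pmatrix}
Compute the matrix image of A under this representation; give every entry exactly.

Bivector images (products of the table entries): rho(e_{13}) = rho(\mathbf{e}_{1})rho(\mathbf{e}_{3}) = \begin{pmatrix} 0 & 0 & 0 & - i \\ 0 & 0 & i & 0 \\ 0 & - i & 0 & 0 \\ i & 0 & 0 & 0 \end{pmatrix}; rho(e_{14}) = rho(\mathbf{e}_{1})rho(\mathbf{e}_{4}) = \begin{pmatrix} 0 & 0 & 1 & 0 \\ 0 & 0 & 0 & -1 \\ 1 & 0 & 0 & 0 \\ 0 & -1 & 0 & 0 \end{pmatrix}; rho(e_{24}) = rho(\mathbf{e}_{2})rho(\mathbf{e}_{4}) = \begin{pmatrix} 0 & 1 & 0 & 0 \\ -1 & 0 & 0 & 0 \\ 0 & 0 & 0 & 1 \\ 0 & 0 & -1 & 0 \end{pmatrix}; rho(e_{34}) = rho(\mathbf{e}_{3})rho(\mathbf{e}_{4}) = \begin{pmatrix} 0 & - i & 0 & 0 \\ - i & 0 & 0 & 0 \\ 0 & 0 & 0 & - i \\ 0 & 0 & - i & 0 \end{pmatrix}.
M = (3)*rho(e_{13}) + (\frac{5}{4})*rho(e_{14}) + (\frac{7}{4})*rho(e_{24}) + (-6)*rho(e_{34}), summed entrywise:
Answer: \begin{pmatrix} 0 & \frac{7}{4} + 6 i & \frac{5}{4} & - 3 i \\ - \frac{7}{4} + 6 i & 0 & 3 i & - \frac{5}{4} \\ \frac{5}{4} & - 3 i & 0 & \frac{7}{4} + 6 i \\ 3 i & - \frac{5}{4} & - \frac{7}{4} + 6 i & 0 \end{pmatrix}


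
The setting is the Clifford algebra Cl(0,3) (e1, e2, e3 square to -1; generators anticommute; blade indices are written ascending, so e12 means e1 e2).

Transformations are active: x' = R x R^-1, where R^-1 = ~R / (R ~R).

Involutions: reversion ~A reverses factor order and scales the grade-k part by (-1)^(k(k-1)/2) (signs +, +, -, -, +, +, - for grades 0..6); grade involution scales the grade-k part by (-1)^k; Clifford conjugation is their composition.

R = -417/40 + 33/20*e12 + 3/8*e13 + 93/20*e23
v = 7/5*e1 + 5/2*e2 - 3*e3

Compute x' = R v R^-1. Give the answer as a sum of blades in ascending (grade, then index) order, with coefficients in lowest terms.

~R = -417/40 - 33/20*e12 - 3/8*e13 - 93/20*e23, and R ~R = 106533/800, so R^-1 = ~R / (106533/800).
R v = -3519/200*e1 - 3921/400*e2 + 1737/40*e3 + 249/400*e123
Answer: 11823/8455*e1 - 16381/16910*e2 - 31991/8455*e3


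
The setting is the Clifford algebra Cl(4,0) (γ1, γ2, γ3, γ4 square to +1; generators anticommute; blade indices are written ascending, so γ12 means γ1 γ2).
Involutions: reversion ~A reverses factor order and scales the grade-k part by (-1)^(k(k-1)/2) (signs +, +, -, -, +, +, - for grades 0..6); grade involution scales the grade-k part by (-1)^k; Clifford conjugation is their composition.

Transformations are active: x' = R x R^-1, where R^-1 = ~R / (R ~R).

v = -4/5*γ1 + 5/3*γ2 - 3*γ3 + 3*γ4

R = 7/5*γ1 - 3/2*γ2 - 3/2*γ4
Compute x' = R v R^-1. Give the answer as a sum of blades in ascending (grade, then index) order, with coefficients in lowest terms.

~R = 7/5*γ1 - 3/2*γ2 - 3/2*γ4, and R ~R = 323/50, so R^-1 = ~R / (323/50).
R v = -203/25 + 17/15*γ12 - 21/5*γ13 + 3*γ14 + 9/2*γ23 - 2*γ24 - 9/2*γ34
Answer: -4392/1615*γ1 + 2039/969*γ2 + 3*γ3 + 249/323*γ4


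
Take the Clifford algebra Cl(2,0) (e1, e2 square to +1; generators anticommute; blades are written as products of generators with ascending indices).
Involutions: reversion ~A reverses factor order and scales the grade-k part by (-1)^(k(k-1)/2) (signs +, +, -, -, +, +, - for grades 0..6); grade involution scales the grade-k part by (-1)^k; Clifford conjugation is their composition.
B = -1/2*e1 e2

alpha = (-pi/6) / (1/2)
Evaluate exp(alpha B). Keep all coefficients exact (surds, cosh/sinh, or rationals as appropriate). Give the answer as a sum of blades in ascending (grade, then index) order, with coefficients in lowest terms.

B^2 = (-1/2)^2*(e1 e2)^2 = 1/4*(-1) = -1/4 (a basis 2-blade squares to minus the product of its generators' squares).
B^2 = -1/4 — circular case — the even/odd split gives cos and sin: l = 1/2, alpha*l = -pi/6, so exp(alpha B) = cos(-pi/6) + (sin(-pi/6)/(1/2))*B = sqrt(3)/2 + (-1)*B.
Answer: sqrt(3)/2 + 1/2*e1 e2


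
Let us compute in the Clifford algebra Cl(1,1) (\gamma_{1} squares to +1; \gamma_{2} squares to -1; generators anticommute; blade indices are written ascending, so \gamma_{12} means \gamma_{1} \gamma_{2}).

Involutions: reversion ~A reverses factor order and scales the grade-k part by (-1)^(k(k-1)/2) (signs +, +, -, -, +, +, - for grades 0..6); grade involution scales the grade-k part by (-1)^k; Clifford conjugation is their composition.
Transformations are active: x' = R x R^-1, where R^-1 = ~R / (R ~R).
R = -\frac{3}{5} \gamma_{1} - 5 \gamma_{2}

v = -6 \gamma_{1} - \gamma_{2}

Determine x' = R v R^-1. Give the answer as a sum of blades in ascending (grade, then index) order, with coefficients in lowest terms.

~R = -\frac{3}{5} \gamma_{1} - 5 \gamma_{2}, and R ~R = -\frac{616}{25}, so R^-1 = ~R / (-\frac{616}{25}).
R v = -\frac{7}{5} - \frac{147}{5} \gamma_{12}
Answer: \frac{261}{44} \gamma_{1} + \frac{19}{44} \gamma_{2}


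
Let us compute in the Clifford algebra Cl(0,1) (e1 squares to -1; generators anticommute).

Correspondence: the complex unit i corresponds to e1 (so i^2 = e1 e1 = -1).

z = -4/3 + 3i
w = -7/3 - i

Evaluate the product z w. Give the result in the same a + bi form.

In blades: z = -4/3 + 3*e1, w = -7/3 - e1.
Distribute z over w term by term (generator squares from the signature, products reordered to ascending indices): (-4/3)*w = 28/9 + 4/3*e1; (3*e1)*w = 3 - 7*e1.
Sum: 55/9 - 17/3*e1; translating back through the correspondence:
Answer: 55/9 - 17/3*i


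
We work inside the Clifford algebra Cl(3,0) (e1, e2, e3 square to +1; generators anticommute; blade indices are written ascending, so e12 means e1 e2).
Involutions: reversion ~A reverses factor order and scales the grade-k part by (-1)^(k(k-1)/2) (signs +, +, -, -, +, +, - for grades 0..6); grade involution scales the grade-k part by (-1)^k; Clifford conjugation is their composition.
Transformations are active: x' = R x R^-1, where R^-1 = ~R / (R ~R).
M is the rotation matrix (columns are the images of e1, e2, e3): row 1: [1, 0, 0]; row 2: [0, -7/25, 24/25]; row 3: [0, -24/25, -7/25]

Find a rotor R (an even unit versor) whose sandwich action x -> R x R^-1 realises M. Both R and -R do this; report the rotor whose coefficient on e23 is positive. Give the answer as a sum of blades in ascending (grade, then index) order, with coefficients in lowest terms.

Method: write R = a + b12*e12 + b13*e13 + b23*e23 with a^2 + b12^2 + b13^2 + b23^2 = 1 (so R^-1 = ~R). Expanding the columns R e_j ~R gives tr M = 4a^2 - 1 and, from the antisymmetric part, M21 - M12 = -4a*b12, M13 - M31 = 4a*b13, M32 - M23 = -4a*b23.
Here tr M = 11/25, so a^2 = (1 + tr M)/4 = 9/25 and a = ±3/5. Taking a = 3/5: M21 - M12 = 0, M13 - M31 = 0, M32 - M23 = -48/25, giving b12 = 0, b13 = 0, b23 = 4/5, i.e. R = 3/5 + 4/5*e23.
Its e23 coefficient is already positive.
Answer: 3/5 + 4/5*e23. Why the constraint matters: R and -R act identically through the sandwich — M has trace 11/25 either way — so only the sign condition on e23 picks one of the two preimages.


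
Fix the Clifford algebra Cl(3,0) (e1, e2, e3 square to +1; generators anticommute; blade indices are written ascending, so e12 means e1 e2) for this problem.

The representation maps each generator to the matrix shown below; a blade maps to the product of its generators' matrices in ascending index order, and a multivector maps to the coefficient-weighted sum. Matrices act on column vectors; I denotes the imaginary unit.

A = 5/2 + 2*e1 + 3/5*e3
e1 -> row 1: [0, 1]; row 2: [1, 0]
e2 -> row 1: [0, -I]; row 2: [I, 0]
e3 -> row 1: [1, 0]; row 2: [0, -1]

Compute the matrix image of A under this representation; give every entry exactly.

M = (5/2)*1 + (2)*rho(e1) + (3/5)*rho(e3), summed entrywise (1 is the identity matrix):
Answer: row 1: [31/10, 2]; row 2: [2, 19/10]


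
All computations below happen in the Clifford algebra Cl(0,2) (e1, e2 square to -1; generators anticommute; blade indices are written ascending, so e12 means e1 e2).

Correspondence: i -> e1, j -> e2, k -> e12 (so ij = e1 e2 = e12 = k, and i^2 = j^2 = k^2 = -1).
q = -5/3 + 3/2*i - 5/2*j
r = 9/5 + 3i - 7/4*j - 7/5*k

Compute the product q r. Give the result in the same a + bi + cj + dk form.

In blades: q = -5/3 + 3/2*e1 - 5/2*e2, r = 9/5 + 3*e1 - 7/4*e2 - 7/5*e12.
Distribute q over r term by term (generator squares from the signature, products reordered to ascending indices): (-5/3)*r = -3 - 5*e1 + 35/12*e2 + 7/3*e12; (3/2*e1)*r = -9/2 + 27/10*e1 + 21/10*e2 - 21/8*e12; (-5/2*e2)*r = -35/8 + 7/2*e1 - 9/2*e2 + 15/2*e12.
Sum: -95/8 + 6/5*e1 + 31/60*e2 + 173/24*e12; translating back through the correspondence:
Answer: -95/8 + 6/5*i + 31/60*j + 173/24*k


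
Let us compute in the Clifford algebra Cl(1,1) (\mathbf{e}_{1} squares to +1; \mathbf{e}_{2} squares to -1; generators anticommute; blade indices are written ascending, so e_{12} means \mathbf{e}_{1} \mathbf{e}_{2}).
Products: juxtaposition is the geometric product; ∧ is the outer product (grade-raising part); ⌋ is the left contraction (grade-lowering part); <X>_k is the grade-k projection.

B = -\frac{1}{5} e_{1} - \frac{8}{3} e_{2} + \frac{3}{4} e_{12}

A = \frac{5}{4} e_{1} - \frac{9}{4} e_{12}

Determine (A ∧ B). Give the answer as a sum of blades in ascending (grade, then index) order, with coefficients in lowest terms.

step 1: -\frac{10}{3} e_{12}
Answer: -\frac{10}{3} e_{12}


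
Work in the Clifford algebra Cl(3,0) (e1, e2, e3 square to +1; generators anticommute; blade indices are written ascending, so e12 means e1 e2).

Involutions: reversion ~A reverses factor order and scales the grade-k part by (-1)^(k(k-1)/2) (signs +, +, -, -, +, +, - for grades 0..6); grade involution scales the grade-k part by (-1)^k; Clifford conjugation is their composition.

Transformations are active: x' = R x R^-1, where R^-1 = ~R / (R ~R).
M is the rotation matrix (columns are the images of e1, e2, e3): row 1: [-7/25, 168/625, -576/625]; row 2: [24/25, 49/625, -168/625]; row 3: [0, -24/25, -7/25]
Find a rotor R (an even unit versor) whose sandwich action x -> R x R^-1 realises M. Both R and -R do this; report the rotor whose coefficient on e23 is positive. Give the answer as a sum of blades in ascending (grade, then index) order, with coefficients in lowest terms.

Method: write R = a + b12*e12 + b13*e13 + b23*e23 with a^2 + b12^2 + b13^2 + b23^2 = 1 (so R^-1 = ~R). Expanding the columns R e_j ~R gives tr M = 4a^2 - 1 and, from the antisymmetric part, M21 - M12 = -4a*b12, M13 - M31 = 4a*b13, M32 - M23 = -4a*b23.
Here tr M = -301/625, so a^2 = (1 + tr M)/4 = 81/625 and a = ±9/25. Taking a = 9/25: M21 - M12 = 432/625, M13 - M31 = -576/625, M32 - M23 = -432/625, giving b12 = -12/25, b13 = -16/25, b23 = 12/25, i.e. R = 9/25 - 12/25*e12 - 16/25*e13 + 12/25*e23.
Its e23 coefficient is already positive.
Answer: 9/25 - 12/25*e12 - 16/25*e13 + 12/25*e23. Recall the cover is two-to-one: with M of trace -301/625, both preimages act alike, and the stated e23 sign chooses the sheet.


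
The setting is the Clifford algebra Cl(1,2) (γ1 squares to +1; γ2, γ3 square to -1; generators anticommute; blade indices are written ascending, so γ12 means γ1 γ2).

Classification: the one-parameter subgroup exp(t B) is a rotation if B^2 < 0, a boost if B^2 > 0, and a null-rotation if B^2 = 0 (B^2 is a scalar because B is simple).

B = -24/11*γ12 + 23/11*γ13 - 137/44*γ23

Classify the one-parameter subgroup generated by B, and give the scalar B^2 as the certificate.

B^2 term by term: the squares give (-24/11)^2*(γ12)^2 + (23/11)^2*(γ13)^2 + (-137/44)^2*(γ23)^2 = 576/121*(+1) + 529/121*(+1) + 18769/1936*(-1) = -9/16 (each basis 2-blade squares to minus the product of its generators' squares); cross terms between blades sharing an index anticommute and cancel. So B^2 = -9/16.
Answer: rotation, certificate B^2 = -9/16. Certificate logic: -9/16 is a conjugation-invariant scalar, so its sign fixes rotation versus boost versus null-rotation outright.


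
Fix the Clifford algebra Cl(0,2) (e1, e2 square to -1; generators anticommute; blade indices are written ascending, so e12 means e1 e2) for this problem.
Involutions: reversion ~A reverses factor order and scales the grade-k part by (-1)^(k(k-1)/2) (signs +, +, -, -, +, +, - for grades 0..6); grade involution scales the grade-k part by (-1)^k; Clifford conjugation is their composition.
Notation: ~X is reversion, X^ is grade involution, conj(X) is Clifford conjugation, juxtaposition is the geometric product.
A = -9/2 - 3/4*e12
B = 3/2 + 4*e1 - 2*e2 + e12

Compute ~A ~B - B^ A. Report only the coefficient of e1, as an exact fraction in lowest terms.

first term: -6 - 33/2*e1 + 12*e2 + 45/8*e12
second term: -6 + 33/2*e1 - 12*e2 - 45/8*e12
Answer: -33


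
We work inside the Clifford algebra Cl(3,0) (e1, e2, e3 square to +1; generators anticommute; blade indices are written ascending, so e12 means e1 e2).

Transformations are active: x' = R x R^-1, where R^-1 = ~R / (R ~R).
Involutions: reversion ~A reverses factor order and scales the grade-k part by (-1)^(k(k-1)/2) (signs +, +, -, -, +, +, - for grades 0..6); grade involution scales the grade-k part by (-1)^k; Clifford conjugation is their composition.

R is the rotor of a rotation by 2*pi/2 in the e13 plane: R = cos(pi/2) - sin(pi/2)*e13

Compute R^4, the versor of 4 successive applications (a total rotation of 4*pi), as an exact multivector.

Rotor phase runs at HALF the rotation angle; powers of one rotor simply add phase, so after 4 steps in e13 the phase is 4*pi/2 = 2*pi and R^4 = cos(2*pi) - sin(2*pi)*e13.
cos(2*pi) = 1 and sin(2*pi) = 0, so R^4 = 1. The total rotation 4*pi is 2 full turns, so every vector returns to itself, yet the rotor is +1, back on the identity sheet (an even number of 2*pi turns).
Answer: 1


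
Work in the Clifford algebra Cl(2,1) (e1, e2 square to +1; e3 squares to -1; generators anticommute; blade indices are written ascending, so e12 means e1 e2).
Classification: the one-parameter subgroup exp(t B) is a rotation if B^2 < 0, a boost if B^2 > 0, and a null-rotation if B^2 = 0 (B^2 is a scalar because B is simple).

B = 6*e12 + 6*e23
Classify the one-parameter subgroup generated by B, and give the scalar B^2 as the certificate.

B^2 term by term: the squares give (6)^2*(e12)^2 + (6)^2*(e23)^2 = 36*(-1) + 36*(+1) = 0 (each basis 2-blade squares to minus the product of its generators' squares); cross terms between blades sharing an index anticommute and cancel. So B^2 = 0.
Answer: null-rotation, certificate B^2 = 0. The invariant at work: B^2 = 0 is unchanged by conjugation, hence its sign classifies the subgroup whatever basis B is written in.


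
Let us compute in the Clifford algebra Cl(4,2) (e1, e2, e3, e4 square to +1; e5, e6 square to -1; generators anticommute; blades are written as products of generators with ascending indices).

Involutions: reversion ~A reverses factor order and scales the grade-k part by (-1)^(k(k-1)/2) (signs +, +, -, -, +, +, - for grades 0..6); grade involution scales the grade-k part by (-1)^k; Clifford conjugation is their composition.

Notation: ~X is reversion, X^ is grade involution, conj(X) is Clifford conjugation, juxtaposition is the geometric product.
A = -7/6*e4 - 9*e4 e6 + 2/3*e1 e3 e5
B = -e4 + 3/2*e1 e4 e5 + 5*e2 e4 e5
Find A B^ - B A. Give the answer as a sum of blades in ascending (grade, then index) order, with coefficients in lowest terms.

first term: -7/6 + 9*e6 - 7/4*e1 e5 - 35/6*e2 e5 - e3 e4 + 27/2*e1 e5 e6 + 45*e2 e5 e6 - 10/3*e1 e2 e3 e4 - 2/3*e1 e3 e4 e5
second term: 7/6 + 9*e6 + 7/4*e1 e5 + 35/6*e2 e5 - e3 e4 + 27/2*e1 e5 e6 + 45*e2 e5 e6 + 10/3*e1 e2 e3 e4 - 2/3*e1 e3 e4 e5
Answer: -7/3 - 7/2*e1 e5 - 35/3*e2 e5 - 20/3*e1 e2 e3 e4


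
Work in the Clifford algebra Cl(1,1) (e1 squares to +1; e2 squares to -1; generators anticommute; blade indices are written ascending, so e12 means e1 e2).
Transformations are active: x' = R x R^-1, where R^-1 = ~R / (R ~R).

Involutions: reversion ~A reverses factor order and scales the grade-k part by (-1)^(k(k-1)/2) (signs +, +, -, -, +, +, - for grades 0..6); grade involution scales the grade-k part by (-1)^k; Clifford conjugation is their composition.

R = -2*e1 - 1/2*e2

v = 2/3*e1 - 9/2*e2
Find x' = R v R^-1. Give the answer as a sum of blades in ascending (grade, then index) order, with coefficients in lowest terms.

~R = -2*e1 - 1/2*e2, and R ~R = 15/4, so R^-1 = ~R / (15/4).
R v = -43/12 + 28/3*e12
Answer: 142/45*e1 + 491/90*e2


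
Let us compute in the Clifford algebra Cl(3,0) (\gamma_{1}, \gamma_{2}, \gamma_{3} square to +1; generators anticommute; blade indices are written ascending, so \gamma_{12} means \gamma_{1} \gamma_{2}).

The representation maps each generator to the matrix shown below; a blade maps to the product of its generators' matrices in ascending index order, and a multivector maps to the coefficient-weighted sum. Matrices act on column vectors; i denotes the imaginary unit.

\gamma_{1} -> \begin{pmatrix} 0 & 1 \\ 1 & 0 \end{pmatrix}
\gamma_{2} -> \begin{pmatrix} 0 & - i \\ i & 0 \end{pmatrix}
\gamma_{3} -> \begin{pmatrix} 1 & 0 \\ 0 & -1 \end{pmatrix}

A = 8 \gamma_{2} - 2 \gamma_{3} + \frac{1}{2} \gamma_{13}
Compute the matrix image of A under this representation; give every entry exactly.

Bivector images (products of the table entries): rho(\gamma_{13}) = rho(\gamma_{1})rho(\gamma_{3}) = \begin{pmatrix} 0 & -1 \\ 1 & 0 \end{pmatrix}.
M = (8)*rho(\gamma_{2}) + (-2)*rho(\gamma_{3}) + (\frac{1}{2})*rho(\gamma_{13}), summed entrywise:
Answer: \begin{pmatrix} -2 & - \frac{1}{2} - 8 i \\ \frac{1}{2} + 8 i & 2 \end{pmatrix}


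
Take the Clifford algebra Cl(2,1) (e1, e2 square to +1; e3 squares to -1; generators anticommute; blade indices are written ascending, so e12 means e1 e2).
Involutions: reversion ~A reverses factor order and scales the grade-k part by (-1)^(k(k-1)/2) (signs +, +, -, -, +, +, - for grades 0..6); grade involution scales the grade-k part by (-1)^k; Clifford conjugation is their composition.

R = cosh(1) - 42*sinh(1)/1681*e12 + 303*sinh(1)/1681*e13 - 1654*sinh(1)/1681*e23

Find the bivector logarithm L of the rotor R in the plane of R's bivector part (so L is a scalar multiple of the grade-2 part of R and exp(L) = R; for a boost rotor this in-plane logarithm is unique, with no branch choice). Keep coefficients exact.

The scalar part of R is cosh(1), which determines |rapidity| via cosh; the sign lives in the bivector part, and pairing them (bivector part over sinh of the rapidity = the plane) gives the unique in-plane L = rapidity * plane.
Concretely: cosh(rapidity) = cosh(1) gives rapidity = ±1, and since rapidity/sinh(rapidity) is even the sign is immaterial: L = (rapidity/sinh(rapidity)) * <R>_2 = (1/sinh(1)) * <R>_2.
Answer: -42/1681*e12 + 303/1681*e13 - 1654/1681*e23


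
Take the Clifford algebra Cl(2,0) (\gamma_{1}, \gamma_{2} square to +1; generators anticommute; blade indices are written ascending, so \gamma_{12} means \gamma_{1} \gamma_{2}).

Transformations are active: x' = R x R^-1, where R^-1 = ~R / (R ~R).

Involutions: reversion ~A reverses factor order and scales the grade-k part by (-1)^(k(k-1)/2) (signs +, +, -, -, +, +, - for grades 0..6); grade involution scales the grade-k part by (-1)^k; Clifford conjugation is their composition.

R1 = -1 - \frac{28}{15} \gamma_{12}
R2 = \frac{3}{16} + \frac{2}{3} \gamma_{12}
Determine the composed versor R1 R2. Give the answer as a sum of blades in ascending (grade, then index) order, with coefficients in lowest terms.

Distribute over the terms of R1 (each basis-blade product reordered to ascending indices, repeated generators contracted through their squares):
(-1) R2 = -\frac{3}{16} - \frac{2}{3} \gamma_{12}
(-\frac{28}{15} \gamma_{12}) R2 = \frac{56}{45} - \frac{7}{20} \gamma_{12}
Summing the partial products and collecting blades:
Answer: \frac{761}{720} - \frac{61}{60} \gamma_{12}
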